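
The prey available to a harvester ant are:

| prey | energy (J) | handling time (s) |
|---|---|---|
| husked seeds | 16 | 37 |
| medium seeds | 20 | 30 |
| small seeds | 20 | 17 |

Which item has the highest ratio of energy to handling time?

small seeds

In descending order of E/h:
small seeds: 20/17 = 1.18 J/s
medium seeds: 20/30 = 0.667 J/s
husked seeds: 16/37 = 0.432 J/s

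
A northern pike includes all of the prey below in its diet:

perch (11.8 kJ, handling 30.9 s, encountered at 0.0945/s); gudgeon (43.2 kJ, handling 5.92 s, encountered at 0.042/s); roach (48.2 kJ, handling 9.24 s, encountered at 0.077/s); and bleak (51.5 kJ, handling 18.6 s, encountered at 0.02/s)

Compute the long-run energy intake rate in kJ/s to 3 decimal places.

1.461 kJ/s

R = Σλ_iE_i / (1 + Σλ_ih_i)
Numerator: 0.0945×11.8 + 0.042×43.2 + 0.077×48.2 + 0.02×51.5 = 7.671
Denominator: 1 + 0.0945×30.9 + 0.042×5.92 + 0.077×9.24 + 0.02×18.6 = 5.252
R = 7.671/5.252 = 1.461 kJ/s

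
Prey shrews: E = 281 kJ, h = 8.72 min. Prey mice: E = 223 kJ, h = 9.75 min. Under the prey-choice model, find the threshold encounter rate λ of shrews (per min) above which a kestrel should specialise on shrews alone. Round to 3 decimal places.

0.280 per min

Drop mice once their profitability E₂/h₂ falls below the rate achievable on shrews alone: E₂/h₂ = λE₁/(1 + λh₁).
Solve for λ: λE₁h₂ = E₂(1 + λh₁) → λ(E₁h₂ − E₂h₁) = E₂ → λ = E₂/(E₁h₂ − E₂h₁).
λ = 223/(281×9.75 − 223×8.72) = 223/795.2 = 0.2804 per min.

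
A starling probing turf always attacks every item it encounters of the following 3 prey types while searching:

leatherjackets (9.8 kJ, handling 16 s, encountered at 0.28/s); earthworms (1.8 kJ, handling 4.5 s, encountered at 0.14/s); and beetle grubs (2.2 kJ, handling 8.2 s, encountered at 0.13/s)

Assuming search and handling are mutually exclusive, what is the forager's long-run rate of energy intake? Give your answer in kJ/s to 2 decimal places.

0.46 kJ/s

Energy encountered per unit search time: 0.28×9.8 + 0.14×1.8 + 0.13×2.2 = 3.282 kJ/s.
Handling time per unit search time: 0.28×16 + 0.14×4.5 + 0.13×8.2 = 6.176.
Rate = 3.282/(1 + 6.176) = 0.4574 kJ/s.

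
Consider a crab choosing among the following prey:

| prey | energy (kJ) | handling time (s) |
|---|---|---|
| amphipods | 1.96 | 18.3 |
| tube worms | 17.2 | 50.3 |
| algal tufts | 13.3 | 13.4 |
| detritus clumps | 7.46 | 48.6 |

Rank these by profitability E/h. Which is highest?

algal tufts

In descending order of E/h:
algal tufts: 13.3/13.4 = 0.993 kJ/s
tube worms: 17.2/50.3 = 0.342 kJ/s
detritus clumps: 7.46/48.6 = 0.153 kJ/s
amphipods: 1.96/18.3 = 0.107 kJ/s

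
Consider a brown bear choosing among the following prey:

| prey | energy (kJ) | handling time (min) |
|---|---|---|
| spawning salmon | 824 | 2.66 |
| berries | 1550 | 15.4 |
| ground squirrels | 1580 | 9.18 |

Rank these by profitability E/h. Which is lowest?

berries

Profitability E/h (kJ/min): spawning salmon = 824/2.66 = 310, berries = 1550/15.4 = 101, ground squirrels = 1580/9.18 = 172.
Ranked: spawning salmon > ground squirrels > berries.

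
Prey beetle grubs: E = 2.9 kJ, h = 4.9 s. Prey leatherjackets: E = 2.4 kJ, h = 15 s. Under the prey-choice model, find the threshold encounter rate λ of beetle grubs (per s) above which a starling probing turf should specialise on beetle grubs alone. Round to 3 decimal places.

At the threshold, the rate on beetle grubs alone equals the profitability of leatherjackets: λ·2.9/(1 + λ·4.9) = 2.4/15 = 0.16.
Rearranging, λ(2.9 − 0.16×4.9) = 0.16, so λ = 0.16/2.116 = 0.07561 per s.

0.076 per s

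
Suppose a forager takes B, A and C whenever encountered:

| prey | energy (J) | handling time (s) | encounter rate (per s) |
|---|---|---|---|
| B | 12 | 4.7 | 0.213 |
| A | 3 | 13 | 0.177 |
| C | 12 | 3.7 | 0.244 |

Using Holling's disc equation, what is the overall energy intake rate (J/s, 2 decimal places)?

1.16 J/s

R = (0.213×12 + 0.177×3 + 0.244×12) / (1 + 0.213×4.7 + 0.177×13 + 0.244×3.7) = 6.015/5.205 = 1.156 J/s.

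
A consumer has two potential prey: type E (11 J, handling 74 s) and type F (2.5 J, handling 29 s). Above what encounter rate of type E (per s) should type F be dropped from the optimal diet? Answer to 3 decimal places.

0.019 per s

The zero-one rule: include type F iff E₂/h₂ > λE₁/(1+λh₁). Equality gives the switch point.
λE₁h₂ = E₂ + λE₂h₁ ⇒ λ = E₂/(E₁h₂ − E₂h₁) = 2.5/(319 − 185) = 0.01866 per s.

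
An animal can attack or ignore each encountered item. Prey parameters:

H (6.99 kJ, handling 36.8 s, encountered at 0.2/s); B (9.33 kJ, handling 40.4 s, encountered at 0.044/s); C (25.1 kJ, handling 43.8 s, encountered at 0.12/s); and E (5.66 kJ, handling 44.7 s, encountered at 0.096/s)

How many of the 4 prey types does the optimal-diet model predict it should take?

1

Profitabilities (E/h, kJ/s): C 0.573, B 0.231, H 0.19, E 0.127. Add prey in this order while the next type's profitability exceeds the intake rate on those already taken.
Rate on top 1: 0.4815. B: 0.231 < 0.4815 → exclude; stop.
Optimal diet: C — 1 of 4 types.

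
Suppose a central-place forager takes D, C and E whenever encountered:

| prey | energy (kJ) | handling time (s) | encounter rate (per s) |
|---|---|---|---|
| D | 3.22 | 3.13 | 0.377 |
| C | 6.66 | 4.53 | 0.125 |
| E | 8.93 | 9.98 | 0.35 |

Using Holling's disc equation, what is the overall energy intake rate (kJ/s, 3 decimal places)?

0.829 kJ/s

Energy encountered per unit search time: 0.377×3.22 + 0.125×6.66 + 0.35×8.93 = 5.172 kJ/s.
Handling time per unit search time: 0.377×3.13 + 0.125×4.53 + 0.35×9.98 = 5.239.
Rate = 5.172/(1 + 5.239) = 0.8289 kJ/s.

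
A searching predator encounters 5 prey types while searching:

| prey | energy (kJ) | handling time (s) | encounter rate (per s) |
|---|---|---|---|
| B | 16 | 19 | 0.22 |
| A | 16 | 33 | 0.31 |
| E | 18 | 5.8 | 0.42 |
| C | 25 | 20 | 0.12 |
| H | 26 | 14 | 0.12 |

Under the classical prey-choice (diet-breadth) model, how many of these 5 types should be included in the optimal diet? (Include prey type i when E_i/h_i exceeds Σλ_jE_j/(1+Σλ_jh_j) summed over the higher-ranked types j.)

1

Profitabilities (E/h, kJ/s): E 3.1, H 1.86, C 1.25, B 0.842, A 0.485. Add prey in this order while the next type's profitability exceeds the intake rate on those already taken.
Rate on top 1: 2.2. H: 1.86 < 2.2 → exclude; stop.
Optimal diet: E — 1 of 5 types.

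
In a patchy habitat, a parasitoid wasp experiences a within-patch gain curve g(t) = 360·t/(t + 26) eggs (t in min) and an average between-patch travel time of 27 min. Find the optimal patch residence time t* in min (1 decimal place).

Maximise g(t)/(T+t): set derivative to zero → g'(t)(T+t) = g(t).
g'(t) = 360·26/(t + 26)². Setting 360·26/(t+26)² = 360t/[(t+26)(27+t)] gives 26(27+t) = t(t+26), so t² = 26×27 = 702.
t* = √702 = 26.5 min.

26.5 min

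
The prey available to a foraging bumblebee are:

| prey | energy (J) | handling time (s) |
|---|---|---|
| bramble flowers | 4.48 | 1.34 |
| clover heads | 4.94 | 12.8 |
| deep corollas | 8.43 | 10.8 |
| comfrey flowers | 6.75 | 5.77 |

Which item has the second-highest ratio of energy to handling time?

Profitability E/h (J/s): bramble flowers = 4.48/1.34 = 3.34, clover heads = 4.94/12.8 = 0.386, deep corollas = 8.43/10.8 = 0.781, comfrey flowers = 6.75/5.77 = 1.17.
Ranked: bramble flowers > comfrey flowers > deep corollas > clover heads.

comfrey flowers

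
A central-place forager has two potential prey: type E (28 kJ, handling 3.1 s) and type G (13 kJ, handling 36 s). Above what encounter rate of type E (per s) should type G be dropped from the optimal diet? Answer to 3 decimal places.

0.013 per s

The zero-one rule: include type G iff E₂/h₂ > λE₁/(1+λh₁). Equality gives the switch point.
λE₁h₂ = E₂ + λE₂h₁ ⇒ λ = E₂/(E₁h₂ − E₂h₁) = 13/(1008 − 40.3) = 0.01343 per s.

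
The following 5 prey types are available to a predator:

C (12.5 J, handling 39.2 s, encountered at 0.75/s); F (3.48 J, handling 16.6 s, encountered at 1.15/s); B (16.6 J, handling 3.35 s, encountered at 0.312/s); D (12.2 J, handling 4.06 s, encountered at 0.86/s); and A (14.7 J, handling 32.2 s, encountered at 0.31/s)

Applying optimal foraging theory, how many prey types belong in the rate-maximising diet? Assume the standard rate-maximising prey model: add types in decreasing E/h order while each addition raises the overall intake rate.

2

Profitabilities (E/h, J/s): B 4.96, D 3, A 0.457, C 0.319, F 0.21. Add prey in this order while the next type's profitability exceeds the intake rate on those already taken.
Rate on top 1: 2.532. D: 3 > 2.532 → include.
Rate on top 2: 2.83. A: 0.457 < 2.83 → exclude; stop.
Optimal diet: B, D — 2 of 5 types.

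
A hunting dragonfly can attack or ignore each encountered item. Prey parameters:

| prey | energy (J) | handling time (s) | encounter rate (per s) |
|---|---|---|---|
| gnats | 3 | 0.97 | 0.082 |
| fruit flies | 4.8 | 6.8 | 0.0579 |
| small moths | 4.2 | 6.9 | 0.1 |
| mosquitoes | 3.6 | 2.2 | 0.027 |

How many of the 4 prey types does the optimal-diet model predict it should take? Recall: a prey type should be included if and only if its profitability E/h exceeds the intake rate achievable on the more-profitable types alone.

E/h in descending order: gnats 3.09, mosquitoes 1.64, fruit flies 0.706, small moths 0.609 J/s. The optimal diet is the largest prefix of this list for which every included type satisfies E_i/h_i > R on the types above it.
Rate on top 1: 0.2279. mosquitoes: 1.64 > 0.2279 → include.
Rate on top 2: 0.3013. fruit flies: 0.706 > 0.3013 → include.
Rate on top 3: 0.4053. small moths: 0.609 > 0.4053 → include.
Optimal diet: gnats, mosquitoes, fruit flies, small moths — 4 of 4 types.

4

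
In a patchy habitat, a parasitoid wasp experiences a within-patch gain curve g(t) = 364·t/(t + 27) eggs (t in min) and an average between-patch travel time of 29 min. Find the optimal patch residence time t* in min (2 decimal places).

By the marginal value theorem, leave when the instantaneous gain rate g'(t) equals the habitat-wide average g(t)/(T + t).
g'(t) = 364·27/(t + 27)². Setting 364·27/(t+27)² = 364t/[(t+27)(29+t)] gives 27(29+t) = t(t+27), so t² = 27×29 = 783.
t* = √783 = 27.98 min.

27.98 min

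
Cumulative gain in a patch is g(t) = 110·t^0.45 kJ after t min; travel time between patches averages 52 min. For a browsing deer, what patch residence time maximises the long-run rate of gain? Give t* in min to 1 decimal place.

42.5 min

Maximise g(t)/(T+t): set derivative to zero → g'(t)(T+t) = g(t).
g'(t) = 0.45·110·t^-0.55. Setting 0.45·110·t^-0.55 = 110·t^0.45/(52+t) gives 0.45(52+t) = t, so 0.55·t = 0.45×52.
t* = 0.45×52/0.55 = 42.55 min.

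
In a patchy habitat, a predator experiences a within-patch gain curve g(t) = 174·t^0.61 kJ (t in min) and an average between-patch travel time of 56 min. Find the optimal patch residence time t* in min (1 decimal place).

Optimal t* satisfies g'(t*) = g(t*)/(T + t*).
g'(t) = 0.61·174·t^-0.39. Setting 0.61·174·t^-0.39 = 174·t^0.61/(56+t) gives 0.61(56+t) = t, so 0.39·t = 0.61×56.
t* = 0.61×56/0.39 = 87.59 min.

87.6 min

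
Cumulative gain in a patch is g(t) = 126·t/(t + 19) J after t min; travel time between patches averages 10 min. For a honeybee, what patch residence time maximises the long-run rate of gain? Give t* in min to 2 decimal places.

Optimal t* satisfies g'(t*) = g(t*)/(T + t*).
g'(t) = 126·19/(t + 19)². Setting 126·19/(t+19)² = 126t/[(t+19)(10+t)] gives 19(10+t) = t(t+19), so t² = 19×10 = 190.
t* = √190 = 13.78 min.

13.78 min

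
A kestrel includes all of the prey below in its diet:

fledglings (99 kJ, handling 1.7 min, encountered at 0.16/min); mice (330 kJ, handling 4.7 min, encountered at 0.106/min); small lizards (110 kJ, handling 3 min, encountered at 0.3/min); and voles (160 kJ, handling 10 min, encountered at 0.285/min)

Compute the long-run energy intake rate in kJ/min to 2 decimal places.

23.44 kJ/min

Energy encountered per unit search time: 0.16×99 + 0.106×330 + 0.3×110 + 0.285×160 = 129.4 kJ/min.
Handling time per unit search time: 0.16×1.7 + 0.106×4.7 + 0.3×3 + 0.285×10 = 4.52.
Rate = 129.4/(1 + 4.52) = 23.44 kJ/min.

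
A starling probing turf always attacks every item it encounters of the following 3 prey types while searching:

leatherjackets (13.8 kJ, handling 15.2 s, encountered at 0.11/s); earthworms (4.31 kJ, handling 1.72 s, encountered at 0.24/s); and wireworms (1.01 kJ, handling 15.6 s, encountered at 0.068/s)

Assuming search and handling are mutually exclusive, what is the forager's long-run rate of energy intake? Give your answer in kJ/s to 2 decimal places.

R = Σλ_iE_i / (1 + Σλ_ih_i)
Numerator: 0.11×13.8 + 0.24×4.31 + 0.068×1.01 = 2.621
Denominator: 1 + 0.11×15.2 + 0.24×1.72 + 0.068×15.6 = 4.146
R = 2.621/4.146 = 0.6323 kJ/s

0.63 kJ/s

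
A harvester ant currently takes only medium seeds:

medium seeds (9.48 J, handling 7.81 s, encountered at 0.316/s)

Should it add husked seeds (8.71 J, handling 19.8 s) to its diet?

Intake rate on the current diet: R = (0.316×9.48) / (1 + 0.316×7.81) = 2.996/3.468 = 0.8638 J/s.
Profitability of husked seeds: 8.71/19.8 = 0.4399 J/s.
0.4399 < 0.8638, so adding husked seeds would lower the average — exclude it.

No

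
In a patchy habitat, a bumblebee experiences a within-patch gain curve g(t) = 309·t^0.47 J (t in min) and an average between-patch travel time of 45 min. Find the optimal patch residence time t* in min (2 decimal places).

Optimal t* satisfies g'(t*) = g(t*)/(T + t*).
g'(t) = 0.47·309·t^-0.53. Setting 0.47·309·t^-0.53 = 309·t^0.47/(45+t) gives 0.47(45+t) = t, so 0.53·t = 0.47×45.
t* = 0.47×45/0.53 = 39.91 min.

39.91 min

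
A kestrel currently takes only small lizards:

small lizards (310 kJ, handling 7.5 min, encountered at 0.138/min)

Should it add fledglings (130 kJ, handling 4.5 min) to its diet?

Intake rate on the current diet: R = (0.138×310) / (1 + 0.138×7.5) = 42.78/2.035 = 21.02 kJ/min.
Profitability of fledglings: 130/4.5 = 28.89 kJ/min.
28.89 > 21.02, so adding fledglings raises the average — include it.

Yes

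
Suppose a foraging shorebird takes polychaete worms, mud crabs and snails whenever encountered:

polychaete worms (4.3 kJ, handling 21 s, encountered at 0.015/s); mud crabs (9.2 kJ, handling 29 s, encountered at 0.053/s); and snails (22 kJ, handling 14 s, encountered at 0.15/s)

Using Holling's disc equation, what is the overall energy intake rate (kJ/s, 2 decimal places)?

0.78 kJ/s

R = Σλ_iE_i / (1 + Σλ_ih_i)
Numerator: 0.015×4.3 + 0.053×9.2 + 0.15×22 = 3.852
Denominator: 1 + 0.015×21 + 0.053×29 + 0.15×14 = 4.952
R = 3.852/4.952 = 0.7779 kJ/s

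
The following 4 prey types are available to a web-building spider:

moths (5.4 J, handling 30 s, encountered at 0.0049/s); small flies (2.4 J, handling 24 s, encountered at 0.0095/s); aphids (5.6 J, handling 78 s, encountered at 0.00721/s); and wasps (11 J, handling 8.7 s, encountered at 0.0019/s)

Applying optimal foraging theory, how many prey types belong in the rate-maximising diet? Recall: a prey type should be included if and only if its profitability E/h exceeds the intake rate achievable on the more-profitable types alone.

Rank by E/h (J/s): wasps 1.26, moths 0.18, small flies 0.1, aphids 0.0718. Include each in turn until the next type's E/h falls below the running intake rate.
Rate on top 1: 0.02056. moths: 0.18 > 0.02056 → include.
Rate on top 2: 0.0407. small flies: 0.1 > 0.0407 → include.
Rate on top 3: 0.05042. aphids: 0.0718 > 0.05042 → include.
Optimal diet: wasps, moths, small flies, aphids — 4 of 4 types.

4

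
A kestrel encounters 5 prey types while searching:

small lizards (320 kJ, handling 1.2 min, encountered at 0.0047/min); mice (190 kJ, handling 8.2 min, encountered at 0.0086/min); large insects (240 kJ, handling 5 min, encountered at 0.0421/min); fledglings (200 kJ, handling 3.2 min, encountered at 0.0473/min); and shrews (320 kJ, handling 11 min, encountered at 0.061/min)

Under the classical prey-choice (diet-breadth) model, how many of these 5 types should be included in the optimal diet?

5

E/h in descending order: small lizards 267, fledglings 62.5, large insects 48, shrews 29.1, mice 23.2 kJ/min. The optimal diet is the largest prefix of this list for which every included type satisfies E_i/h_i > R on the types above it.
Rate on top 1: 1.496. fledglings: 62.5 > 1.496 → include.
Rate on top 2: 9.476. large insects: 48 > 9.476 → include.
Rate on top 3: 15.41. shrews: 29.1 > 15.41 → include.
Rate on top 4: 19.91. mice: 23.2 > 19.91 → include.
Optimal diet: small lizards, fledglings, large insects, shrews, mice — 5 of 5 types.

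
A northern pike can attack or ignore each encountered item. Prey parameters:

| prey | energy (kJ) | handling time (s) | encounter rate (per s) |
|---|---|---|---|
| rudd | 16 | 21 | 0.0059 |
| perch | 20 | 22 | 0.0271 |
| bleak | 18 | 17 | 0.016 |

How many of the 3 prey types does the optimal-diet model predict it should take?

3

Rank by E/h (kJ/s): bleak 1.06, perch 0.909, rudd 0.762. Include each in turn until the next type's E/h falls below the running intake rate.
Rate on top 1: 0.2264. perch: 0.909 > 0.2264 → include.
Rate on top 2: 0.4443. rudd: 0.762 > 0.4443 → include.
Optimal diet: bleak, perch, rudd — 3 of 3 types.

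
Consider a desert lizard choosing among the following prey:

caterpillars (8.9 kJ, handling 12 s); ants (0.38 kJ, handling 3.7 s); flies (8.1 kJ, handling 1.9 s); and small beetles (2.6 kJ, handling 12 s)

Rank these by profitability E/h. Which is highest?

flies

In descending order of E/h:
flies: 8.1/1.9 = 4.26 kJ/s
caterpillars: 8.9/12 = 0.742 kJ/s
small beetles: 2.6/12 = 0.217 kJ/s
ants: 0.38/3.7 = 0.103 kJ/s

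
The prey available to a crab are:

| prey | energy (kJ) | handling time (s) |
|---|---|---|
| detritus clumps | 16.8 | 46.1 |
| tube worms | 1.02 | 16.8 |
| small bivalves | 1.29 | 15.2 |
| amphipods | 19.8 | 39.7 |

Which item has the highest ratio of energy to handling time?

Profitability E/h (kJ/s): detritus clumps = 16.8/46.1 = 0.364, tube worms = 1.02/16.8 = 0.0607, small bivalves = 1.29/15.2 = 0.0849, amphipods = 19.8/39.7 = 0.499.
Ranked: amphipods > detritus clumps > small bivalves > tube worms.

amphipods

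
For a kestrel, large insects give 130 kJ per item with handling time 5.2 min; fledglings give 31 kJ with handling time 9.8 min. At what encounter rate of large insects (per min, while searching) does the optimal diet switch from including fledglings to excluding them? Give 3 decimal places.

0.028 per min

At the threshold, the rate on large insects alone equals the profitability of fledglings: λ·130/(1 + λ·5.2) = 31/9.8 = 3.163.
Rearranging, λ(130 − 3.163×5.2) = 3.163, so λ = 3.163/113.6 = 0.02786 per min.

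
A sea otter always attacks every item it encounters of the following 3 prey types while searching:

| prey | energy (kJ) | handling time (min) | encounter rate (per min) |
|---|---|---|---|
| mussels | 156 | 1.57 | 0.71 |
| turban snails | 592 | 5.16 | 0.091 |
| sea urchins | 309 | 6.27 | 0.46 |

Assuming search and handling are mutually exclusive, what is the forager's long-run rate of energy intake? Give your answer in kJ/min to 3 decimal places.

56.098 kJ/min

R = (0.71×156 + 0.091×592 + 0.46×309) / (1 + 0.71×1.57 + 0.091×5.16 + 0.46×6.27) = 306.8/5.468 = 56.1 kJ/min.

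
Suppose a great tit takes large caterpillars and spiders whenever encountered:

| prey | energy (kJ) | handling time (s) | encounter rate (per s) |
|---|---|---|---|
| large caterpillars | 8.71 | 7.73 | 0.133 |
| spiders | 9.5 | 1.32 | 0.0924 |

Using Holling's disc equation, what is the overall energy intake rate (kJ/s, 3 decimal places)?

0.947 kJ/s

R = Σλ_iE_i / (1 + Σλ_ih_i)
Numerator: 0.133×8.71 + 0.0924×9.5 = 2.036
Denominator: 1 + 0.133×7.73 + 0.0924×1.32 = 2.15
R = 2.036/2.15 = 0.9471 kJ/s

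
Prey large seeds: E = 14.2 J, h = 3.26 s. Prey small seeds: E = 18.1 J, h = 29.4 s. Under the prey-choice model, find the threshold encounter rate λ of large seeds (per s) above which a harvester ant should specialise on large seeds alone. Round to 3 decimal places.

The zero-one rule: include small seeds iff E₂/h₂ > λE₁/(1+λh₁). Equality gives the switch point.
λE₁h₂ = E₂ + λE₂h₁ ⇒ λ = E₂/(E₁h₂ − E₂h₁) = 18.1/(417.5 − 59.01) = 0.05049 per s.

0.050 per s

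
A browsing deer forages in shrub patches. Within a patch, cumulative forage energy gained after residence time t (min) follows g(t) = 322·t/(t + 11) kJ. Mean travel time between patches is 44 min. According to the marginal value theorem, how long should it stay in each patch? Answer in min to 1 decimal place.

By the marginal value theorem, leave when the instantaneous gain rate g'(t) equals the habitat-wide average g(t)/(T + t).
g'(t) = 322·11/(t + 11)². Setting 322·11/(t+11)² = 322t/[(t+11)(44+t)] gives 11(44+t) = t(t+11), so t² = 11×44 = 484.
t* = √484 = 22 min.

22.0 min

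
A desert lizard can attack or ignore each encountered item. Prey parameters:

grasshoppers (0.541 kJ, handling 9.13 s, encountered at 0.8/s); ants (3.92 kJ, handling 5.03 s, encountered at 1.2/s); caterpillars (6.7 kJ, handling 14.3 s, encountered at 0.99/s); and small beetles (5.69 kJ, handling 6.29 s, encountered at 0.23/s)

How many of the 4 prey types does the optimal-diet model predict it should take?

Rank by E/h (kJ/s): small beetles 0.905, ants 0.779, caterpillars 0.469, grasshoppers 0.0593. Include each in turn until the next type's E/h falls below the running intake rate.
Rate on top 1: 0.5349. ants: 0.779 > 0.5349 → include.
Rate on top 2: 0.7088. caterpillars: 0.469 < 0.7088 → exclude; stop.
Optimal diet: small beetles, ants — 2 of 4 types.

2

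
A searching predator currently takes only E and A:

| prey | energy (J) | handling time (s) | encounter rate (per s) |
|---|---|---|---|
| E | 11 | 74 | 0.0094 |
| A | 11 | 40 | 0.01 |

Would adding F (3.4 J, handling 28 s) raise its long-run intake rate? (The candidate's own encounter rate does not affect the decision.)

Intake rate on the current diet: R = (0.0094×11 + 0.01×11) / (1 + 0.0094×74 + 0.01×40) = 0.2134/2.096 = 0.1018 J/s.
Profitability of F: 3.4/28 = 0.1214 J/s.
Since 0.1214 > R, including F increases the long-run rate.

Yes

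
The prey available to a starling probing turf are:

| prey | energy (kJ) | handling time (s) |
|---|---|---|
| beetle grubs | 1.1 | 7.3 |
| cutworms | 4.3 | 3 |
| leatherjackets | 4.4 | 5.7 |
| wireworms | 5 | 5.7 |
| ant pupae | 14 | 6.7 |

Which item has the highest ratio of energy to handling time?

ant pupae

Profitability E/h (kJ/s): beetle grubs = 1.1/7.3 = 0.151, cutworms = 4.3/3 = 1.43, leatherjackets = 4.4/5.7 = 0.772, wireworms = 5/5.7 = 0.877, ant pupae = 14/6.7 = 2.09.
Ranked: ant pupae > cutworms > wireworms > leatherjackets > beetle grubs.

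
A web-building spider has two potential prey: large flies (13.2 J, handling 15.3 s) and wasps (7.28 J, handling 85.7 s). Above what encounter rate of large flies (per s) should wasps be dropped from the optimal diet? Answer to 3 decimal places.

0.007 per s

At the threshold, the rate on large flies alone equals the profitability of wasps: λ·13.2/(1 + λ·15.3) = 7.28/85.7 = 0.08495.
Rearranging, λ(13.2 − 0.08495×15.3) = 0.08495, so λ = 0.08495/11.9 = 0.007138 per s.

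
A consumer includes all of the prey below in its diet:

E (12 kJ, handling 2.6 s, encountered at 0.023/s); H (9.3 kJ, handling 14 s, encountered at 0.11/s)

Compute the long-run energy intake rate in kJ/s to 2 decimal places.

R = (0.023×12 + 0.11×9.3) / (1 + 0.023×2.6 + 0.11×14) = 1.299/2.6 = 0.4997 kJ/s.

0.50 kJ/s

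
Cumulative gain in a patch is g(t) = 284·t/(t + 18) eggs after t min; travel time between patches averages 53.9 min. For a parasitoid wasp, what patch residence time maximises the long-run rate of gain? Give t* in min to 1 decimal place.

31.1 min

By the marginal value theorem, leave when the instantaneous gain rate g'(t) equals the habitat-wide average g(t)/(T + t).
g'(t) = 284·18/(t + 18)². Setting 284·18/(t+18)² = 284t/[(t+18)(53.9+t)] gives 18(53.9+t) = t(t+18), so t² = 18×53.9 = 970.2.
t* = √970.2 = 31.15 min.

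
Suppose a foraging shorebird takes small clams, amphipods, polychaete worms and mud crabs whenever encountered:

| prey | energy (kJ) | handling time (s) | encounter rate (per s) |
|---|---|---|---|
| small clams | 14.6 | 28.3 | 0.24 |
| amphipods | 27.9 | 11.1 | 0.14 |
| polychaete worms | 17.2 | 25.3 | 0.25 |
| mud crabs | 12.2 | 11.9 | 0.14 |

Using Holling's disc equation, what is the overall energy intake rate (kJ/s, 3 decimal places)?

0.774 kJ/s

R = (0.24×14.6 + 0.14×27.9 + 0.25×17.2 + 0.14×12.2) / (1 + 0.24×28.3 + 0.14×11.1 + 0.25×25.3 + 0.14×11.9) = 13.42/17.34 = 0.774 kJ/s.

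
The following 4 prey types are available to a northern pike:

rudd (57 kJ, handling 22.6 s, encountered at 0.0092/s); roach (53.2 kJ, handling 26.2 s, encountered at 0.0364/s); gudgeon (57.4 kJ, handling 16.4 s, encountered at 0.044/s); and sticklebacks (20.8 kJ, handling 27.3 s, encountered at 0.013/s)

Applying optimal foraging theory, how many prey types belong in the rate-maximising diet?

Rank by E/h (kJ/s): gudgeon 3.5, rudd 2.52, roach 2.03, sticklebacks 0.762. Include each in turn until the next type's E/h falls below the running intake rate.
Rate on top 1: 1.467. rudd: 2.52 > 1.467 → include.
Rate on top 2: 1.581. roach: 2.03 > 1.581 → include.
Rate on top 3: 1.729. sticklebacks: 0.762 < 1.729 → exclude; stop.
Optimal diet: gudgeon, rudd, roach — 3 of 4 types.

3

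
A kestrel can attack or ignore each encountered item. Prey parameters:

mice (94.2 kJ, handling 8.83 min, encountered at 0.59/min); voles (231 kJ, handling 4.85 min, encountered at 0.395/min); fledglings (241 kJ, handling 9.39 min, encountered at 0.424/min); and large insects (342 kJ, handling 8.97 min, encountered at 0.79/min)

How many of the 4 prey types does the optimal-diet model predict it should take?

2

Profitabilities (E/h, kJ/min): voles 47.6, large insects 38.1, fledglings 25.7, mice 10.7. Add prey in this order while the next type's profitability exceeds the intake rate on those already taken.
Rate on top 1: 31.29. large insects: 38.1 > 31.29 → include.
Rate on top 2: 36.14. fledglings: 25.7 < 36.14 → exclude; stop.
Optimal diet: voles, large insects — 2 of 4 types.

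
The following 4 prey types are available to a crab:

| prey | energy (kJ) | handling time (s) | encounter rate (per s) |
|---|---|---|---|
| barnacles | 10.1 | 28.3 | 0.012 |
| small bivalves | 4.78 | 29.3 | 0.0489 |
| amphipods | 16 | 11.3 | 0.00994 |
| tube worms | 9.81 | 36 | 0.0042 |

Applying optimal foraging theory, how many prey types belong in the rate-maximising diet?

Rank by E/h (kJ/s): amphipods 1.42, barnacles 0.357, tube worms 0.273, small bivalves 0.163. Include each in turn until the next type's E/h falls below the running intake rate.
Rate on top 1: 0.143. barnacles: 0.357 > 0.143 → include.
Rate on top 2: 0.193. tube worms: 0.273 > 0.193 → include.
Rate on top 3: 0.2005. small bivalves: 0.163 < 0.2005 → exclude; stop.
Optimal diet: amphipods, barnacles, tube worms — 3 of 4 types.

3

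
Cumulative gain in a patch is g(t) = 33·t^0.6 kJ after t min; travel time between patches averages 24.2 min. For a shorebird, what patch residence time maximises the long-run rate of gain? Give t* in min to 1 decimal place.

By the marginal value theorem, leave when the instantaneous gain rate g'(t) equals the habitat-wide average g(t)/(T + t).
g'(t) = 0.6·33·t^-0.4. Setting 0.6·33·t^-0.4 = 33·t^0.6/(24.2+t) gives 0.6(24.2+t) = t, so 0.40·t = 0.6×24.2.
t* = 0.6×24.2/0.40 = 36.3 min.

36.3 min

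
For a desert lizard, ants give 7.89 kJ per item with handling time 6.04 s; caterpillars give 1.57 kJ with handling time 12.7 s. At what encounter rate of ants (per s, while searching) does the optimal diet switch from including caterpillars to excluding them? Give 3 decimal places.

At the threshold, the rate on ants alone equals the profitability of caterpillars: λ·7.89/(1 + λ·6.04) = 1.57/12.7 = 0.1236.
Rearranging, λ(7.89 − 0.1236×6.04) = 0.1236, so λ = 0.1236/7.143 = 0.01731 per s.

0.017 per s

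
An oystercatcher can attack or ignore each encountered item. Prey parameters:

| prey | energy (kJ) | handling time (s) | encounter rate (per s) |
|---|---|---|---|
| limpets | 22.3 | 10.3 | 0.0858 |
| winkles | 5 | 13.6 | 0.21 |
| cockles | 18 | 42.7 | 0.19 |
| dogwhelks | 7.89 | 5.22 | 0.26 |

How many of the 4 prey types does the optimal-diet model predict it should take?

2

Rank by E/h (kJ/s): limpets 2.17, dogwhelks 1.51, cockles 0.422, winkles 0.368. Include each in turn until the next type's E/h falls below the running intake rate.
Rate on top 1: 1.016. dogwhelks: 1.51 > 1.016 → include.
Rate on top 2: 1.223. cockles: 0.422 < 1.223 → exclude; stop.
Optimal diet: limpets, dogwhelks — 2 of 4 types.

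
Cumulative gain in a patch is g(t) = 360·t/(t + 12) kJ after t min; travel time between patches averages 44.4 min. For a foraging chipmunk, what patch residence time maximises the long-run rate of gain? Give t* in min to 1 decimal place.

Maximise g(t)/(T+t): set derivative to zero → g'(t)(T+t) = g(t).
g'(t) = 360·12/(t + 12)². Setting 360·12/(t+12)² = 360t/[(t+12)(44.4+t)] gives 12(44.4+t) = t(t+12), so t² = 12×44.4 = 532.8.
t* = √532.8 = 23.08 min.

23.1 min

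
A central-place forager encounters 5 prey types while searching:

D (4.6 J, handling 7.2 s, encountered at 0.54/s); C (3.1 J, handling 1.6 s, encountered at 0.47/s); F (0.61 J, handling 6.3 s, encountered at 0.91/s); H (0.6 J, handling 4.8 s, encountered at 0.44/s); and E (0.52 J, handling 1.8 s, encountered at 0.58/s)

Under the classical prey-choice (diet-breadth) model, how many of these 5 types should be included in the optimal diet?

Rank by E/h (J/s): C 1.94, D 0.639, E 0.289, H 0.125, F 0.0968. Include each in turn until the next type's E/h falls below the running intake rate.
Rate on top 1: 0.8316. D: 0.639 < 0.8316 → exclude; stop.
Optimal diet: C — 1 of 5 types.

1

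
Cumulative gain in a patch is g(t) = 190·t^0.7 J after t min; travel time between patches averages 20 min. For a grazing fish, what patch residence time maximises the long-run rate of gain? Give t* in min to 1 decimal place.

By the marginal value theorem, leave when the instantaneous gain rate g'(t) equals the habitat-wide average g(t)/(T + t).
g'(t) = 0.7·190·t^-0.3. Setting 0.7·190·t^-0.3 = 190·t^0.7/(20+t) gives 0.7(20+t) = t, so 0.30·t = 0.7×20.
t* = 0.7×20/0.30 = 46.67 min.

46.7 min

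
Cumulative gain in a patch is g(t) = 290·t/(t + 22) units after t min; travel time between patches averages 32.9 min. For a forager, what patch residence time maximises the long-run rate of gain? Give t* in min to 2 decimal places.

26.90 min

Maximise g(t)/(T+t): set derivative to zero → g'(t)(T+t) = g(t).
g'(t) = 290·22/(t + 22)². Setting 290·22/(t+22)² = 290t/[(t+22)(32.9+t)] gives 22(32.9+t) = t(t+22), so t² = 22×32.9 = 723.8.
t* = √723.8 = 26.9 min.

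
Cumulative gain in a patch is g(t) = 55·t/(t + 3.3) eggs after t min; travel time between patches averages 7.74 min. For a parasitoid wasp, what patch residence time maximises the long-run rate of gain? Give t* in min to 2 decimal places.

5.05 min

Optimal t* satisfies g'(t*) = g(t*)/(T + t*).
g'(t) = 55·3.3/(t + 3.3)². Setting 55·3.3/(t+3.3)² = 55t/[(t+3.3)(7.74+t)] gives 3.3(7.74+t) = t(t+3.3), so t² = 3.3×7.74 = 25.54.
t* = √25.54 = 5.054 min.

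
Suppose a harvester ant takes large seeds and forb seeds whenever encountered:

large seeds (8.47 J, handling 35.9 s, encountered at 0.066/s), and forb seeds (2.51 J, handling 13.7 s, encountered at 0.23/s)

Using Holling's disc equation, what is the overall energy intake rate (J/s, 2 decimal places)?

R = Σλ_iE_i / (1 + Σλ_ih_i)
Numerator: 0.066×8.47 + 0.23×2.51 = 1.136
Denominator: 1 + 0.066×35.9 + 0.23×13.7 = 6.52
R = 1.136/6.52 = 0.1743 J/s

0.17 J/s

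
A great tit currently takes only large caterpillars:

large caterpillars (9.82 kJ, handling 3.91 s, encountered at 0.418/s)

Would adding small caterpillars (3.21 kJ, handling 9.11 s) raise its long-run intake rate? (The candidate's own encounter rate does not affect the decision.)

Current rate: (0.418×9.82)/(1 + 0.418×3.91) = 1.558 kJ/s.
Profitability of small caterpillars: 3.21/9.11 = 0.3524 kJ/s.
0.3524 < 1.558, so adding small caterpillars would lower the average — exclude it.

No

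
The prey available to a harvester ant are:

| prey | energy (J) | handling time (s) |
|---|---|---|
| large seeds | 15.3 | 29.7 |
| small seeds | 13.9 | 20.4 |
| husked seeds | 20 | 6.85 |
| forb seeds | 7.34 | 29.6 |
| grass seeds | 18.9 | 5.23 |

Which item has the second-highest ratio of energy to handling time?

In descending order of E/h:
grass seeds: 18.9/5.23 = 3.61 J/s
husked seeds: 20/6.85 = 2.92 J/s
small seeds: 13.9/20.4 = 0.681 J/s
large seeds: 15.3/29.7 = 0.515 J/s
forb seeds: 7.34/29.6 = 0.248 J/s

husked seeds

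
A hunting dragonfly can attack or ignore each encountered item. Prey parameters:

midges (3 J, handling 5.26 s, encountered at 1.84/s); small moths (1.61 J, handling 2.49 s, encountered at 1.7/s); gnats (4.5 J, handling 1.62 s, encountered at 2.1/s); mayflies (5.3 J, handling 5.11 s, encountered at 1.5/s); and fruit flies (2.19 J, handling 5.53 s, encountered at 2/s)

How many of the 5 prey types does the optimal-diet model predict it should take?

Profitabilities (E/h, J/s): gnats 2.78, mayflies 1.04, small moths 0.647, midges 0.57, fruit flies 0.396. Add prey in this order while the next type's profitability exceeds the intake rate on those already taken.
Rate on top 1: 2.147. mayflies: 1.04 < 2.147 → exclude; stop.
Optimal diet: gnats — 1 of 5 types.

1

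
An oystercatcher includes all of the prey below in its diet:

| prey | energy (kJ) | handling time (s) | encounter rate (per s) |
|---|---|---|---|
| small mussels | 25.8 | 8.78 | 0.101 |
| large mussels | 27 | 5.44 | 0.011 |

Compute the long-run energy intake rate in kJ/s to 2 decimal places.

1.49 kJ/s

R = (0.101×25.8 + 0.011×27) / (1 + 0.101×8.78 + 0.011×5.44) = 2.903/1.947 = 1.491 kJ/s.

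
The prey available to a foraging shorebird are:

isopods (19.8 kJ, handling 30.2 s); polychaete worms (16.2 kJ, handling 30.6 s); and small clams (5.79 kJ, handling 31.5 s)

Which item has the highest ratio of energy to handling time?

Profitability E/h (kJ/s): isopods = 19.8/30.2 = 0.656, polychaete worms = 16.2/30.6 = 0.529, small clams = 5.79/31.5 = 0.184.
Ranked: isopods > polychaete worms > small clams.

isopods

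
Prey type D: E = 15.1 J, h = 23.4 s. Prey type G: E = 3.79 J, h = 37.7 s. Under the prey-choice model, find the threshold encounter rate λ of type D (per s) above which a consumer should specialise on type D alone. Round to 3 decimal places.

At the threshold, the rate on type D alone equals the profitability of type G: λ·15.1/(1 + λ·23.4) = 3.79/37.7 = 0.1005.
Rearranging, λ(15.1 − 0.1005×23.4) = 0.1005, so λ = 0.1005/12.75 = 0.007886 per s.

0.008 per s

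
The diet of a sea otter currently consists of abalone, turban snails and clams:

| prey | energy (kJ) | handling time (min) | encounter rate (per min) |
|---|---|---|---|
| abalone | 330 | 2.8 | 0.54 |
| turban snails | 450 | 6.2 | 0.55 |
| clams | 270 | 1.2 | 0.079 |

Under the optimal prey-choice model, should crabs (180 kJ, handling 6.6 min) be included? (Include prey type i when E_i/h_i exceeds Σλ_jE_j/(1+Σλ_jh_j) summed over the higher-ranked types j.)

On abalone, turban snails and clams alone, R = ΣλE/(1+Σλh) = 447/6.017 = 74.3 kJ/min.
crabs: E/h = 180/6.6 = 27.27 kJ/min.
Since 27.27 < R, time spent handling crabs is better spent searching.

No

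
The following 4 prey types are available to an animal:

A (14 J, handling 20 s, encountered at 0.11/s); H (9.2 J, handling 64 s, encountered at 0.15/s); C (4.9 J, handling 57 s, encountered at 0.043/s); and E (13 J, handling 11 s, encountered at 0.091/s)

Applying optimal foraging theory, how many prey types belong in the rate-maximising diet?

2

E/h in descending order: E 1.18, A 0.7, H 0.144, C 0.086 J/s. The optimal diet is the largest prefix of this list for which every included type satisfies E_i/h_i > R on the types above it.
Rate on top 1: 0.5912. A: 0.7 > 0.5912 → include.
Rate on top 2: 0.6482. H: 0.144 < 0.6482 → exclude; stop.
Optimal diet: E, A — 2 of 4 types.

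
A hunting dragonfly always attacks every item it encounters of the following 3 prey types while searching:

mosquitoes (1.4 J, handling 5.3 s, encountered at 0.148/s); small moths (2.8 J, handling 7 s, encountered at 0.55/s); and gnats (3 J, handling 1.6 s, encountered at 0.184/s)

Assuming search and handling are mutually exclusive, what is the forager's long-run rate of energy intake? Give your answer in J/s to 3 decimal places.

R = Σλ_iE_i / (1 + Σλ_ih_i)
Numerator: 0.148×1.4 + 0.55×2.8 + 0.184×3 = 2.299
Denominator: 1 + 0.148×5.3 + 0.55×7 + 0.184×1.6 = 5.929
R = 2.299/5.929 = 0.3878 J/s

0.388 J/s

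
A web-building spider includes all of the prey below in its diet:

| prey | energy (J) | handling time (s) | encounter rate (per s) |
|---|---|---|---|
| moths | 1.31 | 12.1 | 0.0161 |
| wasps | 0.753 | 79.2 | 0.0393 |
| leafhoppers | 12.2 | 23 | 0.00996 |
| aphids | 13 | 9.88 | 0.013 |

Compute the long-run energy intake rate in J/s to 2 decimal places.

0.07 J/s

Energy encountered per unit search time: 0.0161×1.31 + 0.0393×0.753 + 0.00996×12.2 + 0.013×13 = 0.3412 J/s.
Handling time per unit search time: 0.0161×12.1 + 0.0393×79.2 + 0.00996×23 + 0.013×9.88 = 3.665.
Rate = 0.3412/(1 + 3.665) = 0.07314 J/s.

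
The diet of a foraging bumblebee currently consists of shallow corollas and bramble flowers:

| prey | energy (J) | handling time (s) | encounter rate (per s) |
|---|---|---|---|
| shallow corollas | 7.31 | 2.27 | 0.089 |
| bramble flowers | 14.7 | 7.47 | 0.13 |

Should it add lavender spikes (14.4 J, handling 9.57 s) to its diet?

Current rate: (0.089×7.31 + 0.13×14.7)/(1 + 0.089×2.27 + 0.13×7.47) = 1.179 J/s.
Profitability of lavender spikes: 14.4/9.57 = 1.505 J/s.
Since 1.505 > R, including lavender spikes increases the long-run rate.

Yes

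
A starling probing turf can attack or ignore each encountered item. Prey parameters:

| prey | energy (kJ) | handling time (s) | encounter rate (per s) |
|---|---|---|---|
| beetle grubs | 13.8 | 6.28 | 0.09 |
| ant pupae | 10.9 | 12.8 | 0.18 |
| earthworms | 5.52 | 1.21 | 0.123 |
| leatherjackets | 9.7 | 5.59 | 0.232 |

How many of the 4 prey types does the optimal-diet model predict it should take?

3

Profitabilities (E/h, kJ/s): earthworms 4.56, beetle grubs 2.2, leatherjackets 1.74, ant pupae 0.852. Add prey in this order while the next type's profitability exceeds the intake rate on those already taken.
Rate on top 1: 0.591. beetle grubs: 2.2 > 0.591 → include.
Rate on top 2: 1.121. leatherjackets: 1.74 > 1.121 → include.
Rate on top 3: 1.385. ant pupae: 0.852 < 1.385 → exclude; stop.
Optimal diet: earthworms, beetle grubs, leatherjackets — 3 of 4 types.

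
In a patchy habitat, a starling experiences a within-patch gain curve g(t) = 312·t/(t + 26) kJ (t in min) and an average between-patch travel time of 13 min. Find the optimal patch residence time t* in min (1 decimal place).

Maximise g(t)/(T+t): set derivative to zero → g'(t)(T+t) = g(t).
g'(t) = 312·26/(t + 26)². Setting 312·26/(t+26)² = 312t/[(t+26)(13+t)] gives 26(13+t) = t(t+26), so t² = 26×13 = 338.
t* = √338 = 18.38 min.

18.4 min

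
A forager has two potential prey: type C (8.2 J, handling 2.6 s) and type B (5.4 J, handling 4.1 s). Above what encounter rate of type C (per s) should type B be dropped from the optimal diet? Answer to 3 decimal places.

0.276 per s

At the threshold, the rate on type C alone equals the profitability of type B: λ·8.2/(1 + λ·2.6) = 5.4/4.1 = 1.317.
Rearranging, λ(8.2 − 1.317×2.6) = 1.317, so λ = 1.317/4.776 = 0.2758 per s.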